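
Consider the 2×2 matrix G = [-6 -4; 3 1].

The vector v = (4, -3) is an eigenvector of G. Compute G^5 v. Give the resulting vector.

(-972, 729)

First find the eigenvalue: Gv = (-12, 9) = -3·(4, -3), so λ = -3.
Then G^5 v = λ^5·v = (-3)^5·(4, -3) = -243·(4, -3) = (-972, 729).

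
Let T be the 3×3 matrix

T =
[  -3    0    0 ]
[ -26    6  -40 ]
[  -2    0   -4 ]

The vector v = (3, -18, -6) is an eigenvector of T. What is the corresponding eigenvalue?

-3

Compute Tv: T·(3, -18, -6) = (-9, 54, 18).
Since Tv = λv, compare component 1: -9 = λ·3, so λ = -3.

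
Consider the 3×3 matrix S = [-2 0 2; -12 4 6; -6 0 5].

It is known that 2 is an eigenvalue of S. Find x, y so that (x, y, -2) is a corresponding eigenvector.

We need (S - 2I)v = 0.
S - 2I = [[-4, 0, 2], [-12, 2, 6], [-6, 0, 3]].
Row 1: (-4)·x + (0)·y + (2)·-2 = 0
Row 2: (-12)·x + (2)·y + (6)·-2 = 0
Row 3: (-6)·x + (0)·y + (3)·-2 = 0
Solving gives x = -1, y = 0.
Check: S·(-1, 0, -2) = (-2, 0, -4) = 2·(-1, 0, -2).

-1, 0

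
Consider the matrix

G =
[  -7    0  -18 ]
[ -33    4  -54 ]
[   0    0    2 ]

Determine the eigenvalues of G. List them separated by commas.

-7, 2, 4

The characteristic polynomial is p(s) = det(sI - G).
Cofactor expansion gives p(s) = s^3 + s^2 - 34s + 56.
Rational-root test: s = 2 gives p(2) = 0.
Factor out (s - 2): p(s) = (s - 2)·(s^2 + 3s - 28).
The quadratic factors as (s + 7)·(s - 4).
Eigenvalues: -7, 2, 4.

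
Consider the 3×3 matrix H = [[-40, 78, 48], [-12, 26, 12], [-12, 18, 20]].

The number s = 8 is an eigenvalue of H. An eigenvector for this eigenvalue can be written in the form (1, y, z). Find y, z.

We need (H - 8I)v = 0.
H - 8I = [[-48, 78, 48], [-12, 18, 12], [-12, 18, 12]].
Row 1: (-48)·1 + (78)·y + (48)·z = 0
Row 2: (-12)·1 + (18)·y + (12)·z = 0
Row 3: (-12)·1 + (18)·y + (12)·z = 0
Solving gives y = 0, z = 1.
Check: H·(1, 0, 1) = (8, 0, 8) = 8·(1, 0, 1).

0, 1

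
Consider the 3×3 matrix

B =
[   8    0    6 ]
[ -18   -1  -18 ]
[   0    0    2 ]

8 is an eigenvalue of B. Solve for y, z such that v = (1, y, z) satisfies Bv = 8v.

We need (B - 8I)v = 0.
B - 8I = [[0, 0, 6], [-18, -9, -18], [0, 0, -6]].
Row 1: (0)·1 + (0)·y + (6)·z = 0
Row 2: (-18)·1 + (-9)·y + (-18)·z = 0
Row 3: (0)·1 + (0)·y + (-6)·z = 0
Solving gives y = -2, z = 0.
Check: B·(1, -2, 0) = (8, -16, 0) = 8·(1, -2, 0).

-2, 0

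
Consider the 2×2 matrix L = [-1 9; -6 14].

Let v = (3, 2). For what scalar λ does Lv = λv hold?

Compute Lv: L·(3, 2) = (15, 10).
Since Lv = λv, compare component 1: 15 = λ·3, so λ = 5.

5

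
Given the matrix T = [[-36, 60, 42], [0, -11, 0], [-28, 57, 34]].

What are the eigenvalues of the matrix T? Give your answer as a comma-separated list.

-11, -8, 6

The characteristic polynomial is p(lambda) = det(lambda·I - T).
Expanding along the first row, p(lambda) = lambda^3 + 13·lambda^2 - 26·lambda - 528.
Try lambda = 6: p(6) = 0, so 6 is a root.
Dividing by (lambda - 6) leaves lambda^2 + 19·lambda + 88.
The quadratic factors as (lambda + 11)·(lambda + 8).
Eigenvalues: -11, -8, 6.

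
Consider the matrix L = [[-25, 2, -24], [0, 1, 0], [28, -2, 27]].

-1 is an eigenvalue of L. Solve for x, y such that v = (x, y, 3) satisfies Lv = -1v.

-3, 0

We need (L + 1I)v = 0.
L + 1I = [[-24, 2, -24], [0, 2, 0], [28, -2, 28]].
Row 1: (-24)·x + (2)·y + (-24)·3 = 0
Row 2: (0)·x + (2)·y + (0)·3 = 0
Row 3: (28)·x + (-2)·y + (28)·3 = 0
Solving gives x = -3, y = 0.
Check: L·(-3, 0, 3) = (3, 0, -3) = -1·(-3, 0, 3).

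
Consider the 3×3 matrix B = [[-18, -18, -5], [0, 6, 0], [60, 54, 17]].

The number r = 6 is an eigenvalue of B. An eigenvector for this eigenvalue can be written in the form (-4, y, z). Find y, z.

2, 12

We need (B - 6I)v = 0.
B - 6I = [[-24, -18, -5], [0, 0, 0], [60, 54, 11]].
Row 1: (-24)·-4 + (-18)·y + (-5)·z = 0
Row 2: (0)·-4 + (0)·y + (0)·z = 0
Row 3: (60)·-4 + (54)·y + (11)·z = 0
Solving gives y = 2, z = 12.
Check: B·(-4, 2, 12) = (-24, 12, 72) = 6·(-4, 2, 12).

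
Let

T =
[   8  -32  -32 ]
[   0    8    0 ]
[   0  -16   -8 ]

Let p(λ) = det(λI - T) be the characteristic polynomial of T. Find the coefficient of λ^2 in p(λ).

The coefficient of λ^2 of det(λI - T) is −trace(T).
trace(T) = (8) + (8) + (-8) = 8, so the coefficient is -8.

-8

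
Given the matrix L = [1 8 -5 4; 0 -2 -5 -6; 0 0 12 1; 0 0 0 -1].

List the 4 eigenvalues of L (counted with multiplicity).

-2, -1, 1, 12

L is upper triangular, so its eigenvalues are the diagonal entries.
Diagonal: 1, -2, 12, -1.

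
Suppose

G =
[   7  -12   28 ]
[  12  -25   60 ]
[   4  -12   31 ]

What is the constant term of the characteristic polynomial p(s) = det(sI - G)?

p(0) = det(0·I − G) = det(−G) = (−1)^3·det(G).
det(G) = -33, so p(0) = 33.

33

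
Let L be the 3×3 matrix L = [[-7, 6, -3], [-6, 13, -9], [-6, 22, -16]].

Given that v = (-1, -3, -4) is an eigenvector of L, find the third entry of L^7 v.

First find the eigenvalue: Lv = (1, 3, 4) = -1·(-1, -3, -4), so λ = -1.
Then L^7 v = λ^7·v = (-1)^7·(-1, -3, -4) = -1·(-1, -3, -4) = (1, 3, 4).

4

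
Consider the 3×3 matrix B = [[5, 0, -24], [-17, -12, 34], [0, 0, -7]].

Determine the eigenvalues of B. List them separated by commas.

Set up det(lambda·I - B) = 0.
Expanding the 3×3 determinant: p(lambda) = lambda^3 + 14·lambda^2 - 11·lambda - 420.
Rational-root test: lambda = 5 gives p(5) = 0.
Dividing by (lambda - 5) leaves lambda^2 + 19·lambda + 84.
The quadratic factors as (lambda + 12)·(lambda + 7).
Eigenvalues: -12, -7, 5.

-12, -7, 5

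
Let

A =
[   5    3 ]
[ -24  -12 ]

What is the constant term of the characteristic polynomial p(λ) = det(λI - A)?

12

p(0) = det(0·I − A) = det(−A) = (−1)^2·det(A).
det(A) = 12, so p(0) = 12.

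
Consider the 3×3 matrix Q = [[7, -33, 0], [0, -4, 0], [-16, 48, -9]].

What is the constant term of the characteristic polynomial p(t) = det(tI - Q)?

p(0) = det(0·I − Q) = det(−Q) = (−1)^3·det(Q).
det(Q) = 252, so p(0) = -252.

-252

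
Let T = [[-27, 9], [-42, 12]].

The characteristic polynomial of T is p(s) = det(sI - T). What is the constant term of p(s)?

54

p(s) = s^2 + 15s + 54.
The constant term is 54.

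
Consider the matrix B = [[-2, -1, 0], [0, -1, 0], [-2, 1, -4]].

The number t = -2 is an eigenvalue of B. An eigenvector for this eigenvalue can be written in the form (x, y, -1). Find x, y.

1, 0

We need (B + 2I)v = 0.
B + 2I = [[0, -1, 0], [0, 1, 0], [-2, 1, -2]].
Row 1: (0)·x + (-1)·y + (0)·-1 = 0
Row 2: (0)·x + (1)·y + (0)·-1 = 0
Row 3: (-2)·x + (1)·y + (-2)·-1 = 0
Solving gives x = 1, y = 0.
Check: B·(1, 0, -1) = (-2, 0, 2) = -2·(1, 0, -1).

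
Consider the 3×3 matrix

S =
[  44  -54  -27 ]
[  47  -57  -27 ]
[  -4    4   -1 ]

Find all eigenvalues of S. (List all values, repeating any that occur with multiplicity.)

Set up det(sI - S) = 0.
Expanding along the first row, p(s) = s^3 + 14s^2 + 43s + 30.
Since p(-3) = 0, s = -3 is a root.
Dividing by (s + 3) leaves s^2 + 11s + 10.
The quadratic factors as (s + 10)·(s + 1).
Eigenvalues: -10, -3, -1.

-10, -3, -1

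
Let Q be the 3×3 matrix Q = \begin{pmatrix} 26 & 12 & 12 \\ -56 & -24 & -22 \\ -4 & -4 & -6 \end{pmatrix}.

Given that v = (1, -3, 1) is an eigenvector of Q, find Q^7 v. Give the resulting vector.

(128, -384, 128)

First find the eigenvalue: Qv = (2, -6, 2) = 2·(1, -3, 1), so λ = 2.
Then Q^7 v = λ^7·v = 2^7·(1, -3, 1) = 128·(1, -3, 1) = (128, -384, 128).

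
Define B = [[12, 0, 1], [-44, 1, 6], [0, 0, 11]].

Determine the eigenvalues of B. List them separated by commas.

1, 11, 12

The characteristic polynomial is p(t) = det(tI - B).
Cofactor expansion gives p(t) = t^3 - 24t^2 + 155t - 132.
Try t = 11: p(11) = 0, so 11 is a root.
Factor out (t - 11): p(t) = (t - 11)·(t^2 - 13t + 12).
The quadratic factors as (t - 1)·(t - 12).
Eigenvalues: 1, 11, 12.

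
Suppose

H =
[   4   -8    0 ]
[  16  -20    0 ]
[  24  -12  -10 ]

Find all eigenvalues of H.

Compute the characteristic polynomial p(s) = det(sI - H).
Expanding the 3×3 determinant: p(s) = s^3 + 26s^2 + 208s + 480.
Since p(-10) = 0, s = -10 is a root.
Factor out (s + 10): p(s) = (s + 10)·(s^2 + 16s + 48).
The quadratic factors as (s + 12)·(s + 4).
Eigenvalues: -12, -10, -4.

-12, -10, -4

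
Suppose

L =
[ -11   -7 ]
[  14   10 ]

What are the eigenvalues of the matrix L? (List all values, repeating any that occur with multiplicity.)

-4, 3

det(L - lambda·I) = (-11 - lambda)(10 - lambda) - (-7)·(14) = lambda^2 + lambda - 12.
This factors as (lambda + 4)·(lambda - 3) = 0.
Eigenvalues: -4, 3.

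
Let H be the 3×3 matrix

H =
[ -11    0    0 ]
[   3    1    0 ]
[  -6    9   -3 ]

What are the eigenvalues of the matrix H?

-11, -3, 1

H is lower triangular, so its eigenvalues are the diagonal entries.
Diagonal: -11, 1, -3.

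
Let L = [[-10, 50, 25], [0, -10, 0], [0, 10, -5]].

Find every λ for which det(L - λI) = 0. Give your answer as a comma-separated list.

-10, -10, -5

Compute the characteristic polynomial p(λ) = det(λI - L).
Cofactor expansion gives p(λ) = λ^3 + 25λ^2 + 200λ + 500.
Rational-root test: λ = -10 gives p(-10) = 0.
Dividing by (λ + 10) leaves λ^2 + 15λ + 50.
The quadratic factors as (λ + 10)·(λ + 5).
Eigenvalues: -10, -10, -5.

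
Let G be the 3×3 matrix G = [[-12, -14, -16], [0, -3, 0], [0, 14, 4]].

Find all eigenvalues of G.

Compute the characteristic polynomial p(μ) = det(μI - G).
Cofactor expansion gives p(μ) = μ^3 + 11μ^2 - 24μ - 144.
Rational-root test: μ = -3 gives p(-3) = 0.
Factor out (μ + 3): p(μ) = (μ + 3)·(μ^2 + 8μ - 48).
The quadratic factors as (μ + 12)·(μ - 4).
Eigenvalues: -12, -3, 4.

-12, -3, 4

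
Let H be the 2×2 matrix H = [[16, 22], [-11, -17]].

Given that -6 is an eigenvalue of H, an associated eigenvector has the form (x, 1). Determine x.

-1

We need (H + 6I)v = 0.
H + 6I = [[22, 22], [-11, -11]].
Row 1: (22)·x + (22)·1 = 0
Row 2: (-11)·x + (-11)·1 = 0
Solving gives x = -1.
Check: H·(-1, 1) = (6, -6) = -6·(-1, 1).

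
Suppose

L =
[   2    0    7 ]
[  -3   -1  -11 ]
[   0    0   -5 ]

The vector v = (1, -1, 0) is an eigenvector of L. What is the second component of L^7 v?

First find the eigenvalue: Lv = (2, -2, 0) = 2·(1, -1, 0), so λ = 2.
Then L^7 v = λ^7·v = 2^7·(1, -1, 0) = 128·(1, -1, 0) = (128, -128, 0).

-128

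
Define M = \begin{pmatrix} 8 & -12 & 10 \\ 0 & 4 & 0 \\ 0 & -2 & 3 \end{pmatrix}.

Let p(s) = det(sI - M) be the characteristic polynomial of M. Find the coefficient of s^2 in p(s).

-15

The coefficient of s^2 of det(sI - M) is −trace(M).
trace(M) = (8) + (4) + (3) = 15, so the coefficient is -15.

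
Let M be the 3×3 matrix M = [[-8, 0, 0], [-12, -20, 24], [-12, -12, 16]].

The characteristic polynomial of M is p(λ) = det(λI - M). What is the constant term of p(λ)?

-256

p(λ) = λ^3 + 12λ^2 - 256.
The constant term is -256.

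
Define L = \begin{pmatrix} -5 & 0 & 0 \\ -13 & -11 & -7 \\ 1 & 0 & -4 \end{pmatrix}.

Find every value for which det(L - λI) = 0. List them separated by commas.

Compute the characteristic polynomial p(s) = det(sI - L).
Cofactor expansion gives p(s) = s^3 + 20s^2 + 119s + 220.
Rational-root test: s = -5 gives p(-5) = 0.
Dividing by (s + 5) leaves s^2 + 15s + 44.
The quadratic factors as (s + 11)·(s + 4).
Eigenvalues: -11, -5, -4.

-11, -5, -4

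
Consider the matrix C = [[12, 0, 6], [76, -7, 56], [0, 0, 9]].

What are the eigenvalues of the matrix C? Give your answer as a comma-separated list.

Set up det(μI - C) = 0.
Cofactor expansion gives p(μ) = μ^3 - 14μ^2 - 39μ + 756.
Try μ = -7: p(-7) = 0, so -7 is a root.
Factor out (μ + 7): p(μ) = (μ + 7)·(μ^2 - 21μ + 108).
The quadratic factors as (μ - 9)·(μ - 12).
Eigenvalues: -7, 9, 12.

-7, 9, 12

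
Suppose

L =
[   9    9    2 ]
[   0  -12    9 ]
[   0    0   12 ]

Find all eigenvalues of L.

-12, 9, 12

L is upper triangular, so its eigenvalues are the diagonal entries.
Diagonal: 9, -12, 12.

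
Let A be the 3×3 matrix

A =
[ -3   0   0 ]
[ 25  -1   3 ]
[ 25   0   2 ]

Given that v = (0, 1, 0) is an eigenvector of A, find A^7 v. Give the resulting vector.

(0, -1, 0)

First find the eigenvalue: Av = (0, -1, 0) = -1·(0, 1, 0), so λ = -1.
Then A^7 v = λ^7·v = (-1)^7·(0, 1, 0) = -1·(0, 1, 0) = (0, -1, 0).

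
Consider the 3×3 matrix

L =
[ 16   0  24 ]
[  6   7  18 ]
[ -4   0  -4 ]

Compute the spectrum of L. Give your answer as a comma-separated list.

4, 7, 8

Compute the characteristic polynomial p(λ) = det(λI - L).
Cofactor expansion gives p(λ) = λ^3 - 19λ^2 + 116λ - 224.
Rational-root test: λ = 4 gives p(4) = 0.
Factor out (λ - 4): p(λ) = (λ - 4)·(λ^2 - 15λ + 56).
The quadratic factors as (λ - 7)·(λ - 8).
Eigenvalues: 4, 7, 8.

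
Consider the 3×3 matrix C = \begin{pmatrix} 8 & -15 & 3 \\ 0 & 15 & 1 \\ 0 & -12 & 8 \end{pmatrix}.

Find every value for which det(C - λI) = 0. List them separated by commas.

Compute the characteristic polynomial p(s) = det(sI - C).
Expanding along the first row, p(s) = s^3 - 31s^2 + 316s - 1056.
Rational-root test: s = 8 gives p(8) = 0.
Factor out (s - 8): p(s) = (s - 8)·(s^2 - 23s + 132).
The quadratic factors as (s - 11)·(s - 12).
Eigenvalues: 8, 11, 12.

8, 11, 12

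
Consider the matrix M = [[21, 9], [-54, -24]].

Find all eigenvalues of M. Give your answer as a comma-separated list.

det(M - lambda·I) = (21 - lambda)(-24 - lambda) - (9)·(-54) = lambda^2 + 3·lambda - 18.
This factors as (lambda + 6)·(lambda - 3) = 0.
Eigenvalues: -6, 3.

-6, 3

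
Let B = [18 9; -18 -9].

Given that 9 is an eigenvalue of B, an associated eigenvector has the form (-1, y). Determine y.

We need (B - 9I)v = 0.
B - 9I = [[9, 9], [-18, -18]].
Row 1: (9)·-1 + (9)·y = 0
Row 2: (-18)·-1 + (-18)·y = 0
Solving gives y = 1.
Check: B·(-1, 1) = (-9, 9) = 9·(-1, 1).

1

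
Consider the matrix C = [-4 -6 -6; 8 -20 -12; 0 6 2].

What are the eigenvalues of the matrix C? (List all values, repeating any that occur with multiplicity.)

-10, -8, -4

The characteristic polynomial is p(t) = det(tI - C).
Expanding along the first row, p(t) = t^3 + 22t^2 + 152t + 320.
Rational-root test: t = -8 gives p(-8) = 0.
Dividing by (t + 8) leaves t^2 + 14t + 40.
The quadratic factors as (t + 10)·(t + 4).
Eigenvalues: -10, -8, -4.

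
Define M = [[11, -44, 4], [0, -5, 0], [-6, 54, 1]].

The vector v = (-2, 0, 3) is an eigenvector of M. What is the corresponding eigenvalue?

5

Compute Mv: M·(-2, 0, 3) = (-10, 0, 15).
Since Mv = λv, compare component 1: -10 = λ·-2, so λ = 5.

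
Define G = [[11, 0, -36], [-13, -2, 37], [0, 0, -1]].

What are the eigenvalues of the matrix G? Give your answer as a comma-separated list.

-2, -1, 11

The characteristic polynomial is p(λ) = det(λI - G).
Cofactor expansion gives p(λ) = λ^3 - 8λ^2 - 31λ - 22.
Rational-root test: λ = -1 gives p(-1) = 0.
Dividing by (λ + 1) leaves λ^2 - 9λ - 22.
The quadratic factors as (λ + 2)·(λ - 11).
Eigenvalues: -2, -1, 11.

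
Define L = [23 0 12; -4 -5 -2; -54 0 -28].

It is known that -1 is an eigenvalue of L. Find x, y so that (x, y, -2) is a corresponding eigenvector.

We need (L + 1I)v = 0.
L + 1I = [[24, 0, 12], [-4, -4, -2], [-54, 0, -27]].
Row 1: (24)·x + (0)·y + (12)·-2 = 0
Row 2: (-4)·x + (-4)·y + (-2)·-2 = 0
Row 3: (-54)·x + (0)·y + (-27)·-2 = 0
Solving gives x = 1, y = 0.
Check: L·(1, 0, -2) = (-1, 0, 2) = -1·(1, 0, -2).

1, 0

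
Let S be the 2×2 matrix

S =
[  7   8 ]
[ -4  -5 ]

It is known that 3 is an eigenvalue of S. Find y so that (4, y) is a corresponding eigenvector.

-2

We need (S - 3I)v = 0.
S - 3I = [[4, 8], [-4, -8]].
Row 1: (4)·4 + (8)·y = 0
Row 2: (-4)·4 + (-8)·y = 0
Solving gives y = -2.
Check: S·(4, -2) = (12, -6) = 3·(4, -2).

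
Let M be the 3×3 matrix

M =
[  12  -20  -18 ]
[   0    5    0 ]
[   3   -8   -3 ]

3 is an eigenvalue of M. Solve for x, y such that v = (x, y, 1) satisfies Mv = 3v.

2, 0

We need (M - 3I)v = 0.
M - 3I = [[9, -20, -18], [0, 2, 0], [3, -8, -6]].
Row 1: (9)·x + (-20)·y + (-18)·1 = 0
Row 2: (0)·x + (2)·y + (0)·1 = 0
Row 3: (3)·x + (-8)·y + (-6)·1 = 0
Solving gives x = 2, y = 0.
Check: M·(2, 0, 1) = (6, 0, 3) = 3·(2, 0, 1).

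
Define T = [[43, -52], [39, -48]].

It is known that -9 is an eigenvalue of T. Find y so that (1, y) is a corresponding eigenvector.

1

We need (T + 9I)v = 0.
T + 9I = [[52, -52], [39, -39]].
Row 1: (52)·1 + (-52)·y = 0
Row 2: (39)·1 + (-39)·y = 0
Solving gives y = 1.
Check: T·(1, 1) = (-9, -9) = -9·(1, 1).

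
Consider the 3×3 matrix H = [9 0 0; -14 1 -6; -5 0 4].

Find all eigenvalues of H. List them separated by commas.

1, 4, 9

Compute the characteristic polynomial p(μ) = det(μI - H).
Expanding the 3×3 determinant: p(μ) = μ^3 - 14μ^2 + 49μ - 36.
Since p(9) = 0, μ = 9 is a root.
Factor out (μ - 9): p(μ) = (μ - 9)·(μ^2 - 5μ + 4).
The quadratic factors as (μ - 1)·(μ - 4).
Eigenvalues: 1, 4, 9.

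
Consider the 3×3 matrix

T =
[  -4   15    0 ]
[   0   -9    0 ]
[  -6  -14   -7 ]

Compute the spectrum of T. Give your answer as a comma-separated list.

-9, -7, -4

The characteristic polynomial is p(s) = det(sI - T).
Cofactor expansion gives p(s) = s^3 + 20s^2 + 127s + 252.
Try s = -4: p(-4) = 0, so -4 is a root.
Dividing by (s + 4) leaves s^2 + 16s + 63.
The quadratic factors as (s + 9)·(s + 7).
Eigenvalues: -9, -7, -4.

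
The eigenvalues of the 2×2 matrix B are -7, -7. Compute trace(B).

trace(B) is the sum of the eigenvalues: (-7) + (-7) = -14.

-14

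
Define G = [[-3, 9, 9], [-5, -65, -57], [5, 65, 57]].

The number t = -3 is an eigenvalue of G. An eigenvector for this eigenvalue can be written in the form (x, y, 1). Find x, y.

We need (G + 3I)v = 0.
G + 3I = [[0, 9, 9], [-5, -62, -57], [5, 65, 60]].
Row 1: (0)·x + (9)·y + (9)·1 = 0
Row 2: (-5)·x + (-62)·y + (-57)·1 = 0
Row 3: (5)·x + (65)·y + (60)·1 = 0
Solving gives x = 1, y = -1.
Check: G·(1, -1, 1) = (-3, 3, -3) = -3·(1, -1, 1).

1, -1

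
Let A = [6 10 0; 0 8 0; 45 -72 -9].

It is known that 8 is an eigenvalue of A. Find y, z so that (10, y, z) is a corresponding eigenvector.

We need (A - 8I)v = 0.
A - 8I = [[-2, 10, 0], [0, 0, 0], [45, -72, -17]].
Row 1: (-2)·10 + (10)·y + (0)·z = 0
Row 2: (0)·10 + (0)·y + (0)·z = 0
Row 3: (45)·10 + (-72)·y + (-17)·z = 0
Solving gives y = 2, z = 18.
Check: A·(10, 2, 18) = (80, 16, 144) = 8·(10, 2, 18).

2, 18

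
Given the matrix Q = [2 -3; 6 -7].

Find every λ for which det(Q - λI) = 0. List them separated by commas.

-4, -1

det(Q - sI) = (2 - s)(-7 - s) - (-3)·(6) = s^2 + 5s + 4.
This factors as (s + 4)·(s + 1) = 0.
Eigenvalues: -4, -1.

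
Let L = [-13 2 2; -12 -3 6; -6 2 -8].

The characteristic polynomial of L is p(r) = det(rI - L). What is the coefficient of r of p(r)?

p(r) = r^3 + 24r^2 + 191r + 504.
The coefficient of r is 191.

191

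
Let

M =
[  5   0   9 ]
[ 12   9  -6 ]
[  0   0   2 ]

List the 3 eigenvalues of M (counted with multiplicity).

Set up det(tI - M) = 0.
Expanding the 3×3 determinant: p(t) = t^3 - 16t^2 + 73t - 90.
Try t = 2: p(2) = 0, so 2 is a root.
Factor out (t - 2): p(t) = (t - 2)·(t^2 - 14t + 45).
The quadratic factors as (t - 5)·(t - 9).
Eigenvalues: 2, 5, 9.

2, 5, 9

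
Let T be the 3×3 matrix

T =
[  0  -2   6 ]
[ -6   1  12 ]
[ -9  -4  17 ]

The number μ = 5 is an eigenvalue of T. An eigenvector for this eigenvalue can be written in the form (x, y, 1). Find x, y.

0, 3

We need (T - 5I)v = 0.
T - 5I = [[-5, -2, 6], [-6, -4, 12], [-9, -4, 12]].
Row 1: (-5)·x + (-2)·y + (6)·1 = 0
Row 2: (-6)·x + (-4)·y + (12)·1 = 0
Row 3: (-9)·x + (-4)·y + (12)·1 = 0
Solving gives x = 0, y = 3.
Check: T·(0, 3, 1) = (0, 15, 5) = 5·(0, 3, 1).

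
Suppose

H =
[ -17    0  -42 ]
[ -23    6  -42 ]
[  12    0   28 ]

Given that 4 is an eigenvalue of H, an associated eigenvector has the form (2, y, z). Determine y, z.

2, -1

We need (H - 4I)v = 0.
H - 4I = [[-21, 0, -42], [-23, 2, -42], [12, 0, 24]].
Row 1: (-21)·2 + (0)·y + (-42)·z = 0
Row 2: (-23)·2 + (2)·y + (-42)·z = 0
Row 3: (12)·2 + (0)·y + (24)·z = 0
Solving gives y = 2, z = -1.
Check: H·(2, 2, -1) = (8, 8, -4) = 4·(2, 2, -1).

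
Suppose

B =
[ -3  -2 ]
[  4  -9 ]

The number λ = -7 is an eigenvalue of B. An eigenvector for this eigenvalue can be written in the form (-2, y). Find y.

-4

We need (B + 7I)v = 0.
B + 7I = [[4, -2], [4, -2]].
Row 1: (4)·-2 + (-2)·y = 0
Row 2: (4)·-2 + (-2)·y = 0
Solving gives y = -4.
Check: B·(-2, -4) = (14, 28) = -7·(-2, -4).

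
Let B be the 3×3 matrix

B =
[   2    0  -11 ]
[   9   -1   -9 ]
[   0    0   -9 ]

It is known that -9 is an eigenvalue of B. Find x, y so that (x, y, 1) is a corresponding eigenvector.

We need (B + 9I)v = 0.
B + 9I = [[11, 0, -11], [9, 8, -9], [0, 0, 0]].
Row 1: (11)·x + (0)·y + (-11)·1 = 0
Row 2: (9)·x + (8)·y + (-9)·1 = 0
Row 3: (0)·x + (0)·y + (0)·1 = 0
Solving gives x = 1, y = 0.
Check: B·(1, 0, 1) = (-9, 0, -9) = -9·(1, 0, 1).

1, 0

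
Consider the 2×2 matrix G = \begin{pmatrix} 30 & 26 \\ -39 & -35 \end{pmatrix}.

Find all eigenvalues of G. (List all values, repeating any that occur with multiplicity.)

det(G - sI) = (30 - s)(-35 - s) - (26)·(-39) = s^2 + 5s - 36.
This factors as (s + 9)·(s - 4) = 0.
Eigenvalues: -9, 4.

-9, 4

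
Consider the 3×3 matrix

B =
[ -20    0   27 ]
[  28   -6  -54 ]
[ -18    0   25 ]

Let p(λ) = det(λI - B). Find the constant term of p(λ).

p(λ) = λ^3 + λ^2 - 44λ - 84.
The constant term is -84.

-84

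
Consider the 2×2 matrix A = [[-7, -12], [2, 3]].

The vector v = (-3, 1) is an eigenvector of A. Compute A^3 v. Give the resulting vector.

(81, -27)

First find the eigenvalue: Av = (9, -3) = -3·(-3, 1), so λ = -3.
Then A^3 v = λ^3·v = (-3)^3·(-3, 1) = -27·(-3, 1) = (81, -27).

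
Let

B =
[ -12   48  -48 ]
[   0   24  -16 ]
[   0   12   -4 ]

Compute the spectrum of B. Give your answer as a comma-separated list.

Compute the characteristic polynomial p(s) = det(sI - B).
Expanding the 3×3 determinant: p(s) = s^3 - 8s^2 - 144s + 1152.
Since p(-12) = 0, s = -12 is a root.
Factor out (s + 12): p(s) = (s + 12)·(s^2 - 20s + 96).
The quadratic factors as (s - 8)·(s - 12).
Eigenvalues: -12, 8, 12.

-12, 8, 12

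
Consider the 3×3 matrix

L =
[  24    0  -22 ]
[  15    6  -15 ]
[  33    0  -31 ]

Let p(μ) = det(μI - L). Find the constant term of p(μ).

p(μ) = μ^3 + μ^2 - 60μ + 108.
The constant term is 108.

108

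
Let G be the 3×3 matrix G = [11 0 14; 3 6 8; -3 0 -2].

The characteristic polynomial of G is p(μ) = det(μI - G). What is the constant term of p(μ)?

-120

p(μ) = μ^3 - 15μ^2 + 74μ - 120.
The constant term is -120.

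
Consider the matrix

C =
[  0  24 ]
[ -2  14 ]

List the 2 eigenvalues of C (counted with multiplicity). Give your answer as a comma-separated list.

det(C - sI) = (0 - s)(14 - s) - (24)·(-2) = s^2 - 14s + 48.
This factors as (s - 6)·(s - 8) = 0.
Eigenvalues: 6, 8.

6, 8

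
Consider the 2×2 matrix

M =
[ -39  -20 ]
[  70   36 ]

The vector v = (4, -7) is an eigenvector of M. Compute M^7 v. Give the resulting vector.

(-65536, 114688)

First find the eigenvalue: Mv = (-16, 28) = -4·(4, -7), so λ = -4.
Then M^7 v = λ^7·v = (-4)^7·(4, -7) = -16384·(4, -7) = (-65536, 114688).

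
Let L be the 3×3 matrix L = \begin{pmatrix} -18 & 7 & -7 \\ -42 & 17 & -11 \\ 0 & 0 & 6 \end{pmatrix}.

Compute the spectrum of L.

-4, 3, 6

Set up det(lambda·I - L) = 0.
Expanding along the first row, p(lambda) = lambda^3 - 5·lambda^2 - 18·lambda + 72.
Rational-root test: lambda = -4 gives p(-4) = 0.
Dividing by (lambda + 4) leaves lambda^2 - 9·lambda + 18.
The quadratic factors as (lambda - 3)·(lambda - 6).
Eigenvalues: -4, 3, 6.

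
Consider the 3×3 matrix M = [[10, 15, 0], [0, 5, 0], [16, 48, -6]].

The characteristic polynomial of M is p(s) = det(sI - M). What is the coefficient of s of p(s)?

p(s) = s^3 - 9s^2 - 40s + 300.
The coefficient of s is -40.

-40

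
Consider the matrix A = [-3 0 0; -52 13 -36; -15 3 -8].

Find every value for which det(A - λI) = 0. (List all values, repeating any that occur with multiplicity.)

The characteristic polynomial is p(λ) = det(λI - A).
Cofactor expansion gives p(λ) = λ^3 - 2λ^2 - 11λ + 12.
Try λ = 1: p(1) = 0, so 1 is a root.
Dividing by (λ - 1) leaves λ^2 - λ - 12.
The quadratic factors as (λ + 3)·(λ - 4).
Eigenvalues: -3, 1, 4.

-3, 1, 4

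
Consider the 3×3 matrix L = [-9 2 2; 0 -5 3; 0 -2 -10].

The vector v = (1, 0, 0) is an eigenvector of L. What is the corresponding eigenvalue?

Compute Lv: L·(1, 0, 0) = (-9, 0, 0).
Since Lv = λv, compare component 1: -9 = λ·1, so λ = -9.

-9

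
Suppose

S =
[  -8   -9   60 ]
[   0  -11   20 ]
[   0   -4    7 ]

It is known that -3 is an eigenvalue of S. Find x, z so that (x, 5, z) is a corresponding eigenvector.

15, 2

We need (S + 3I)v = 0.
S + 3I = [[-5, -9, 60], [0, -8, 20], [0, -4, 10]].
Row 1: (-5)·x + (-9)·5 + (60)·z = 0
Row 2: (0)·x + (-8)·5 + (20)·z = 0
Row 3: (0)·x + (-4)·5 + (10)·z = 0
Solving gives x = 15, z = 2.
Check: S·(15, 5, 2) = (-45, -15, -6) = -3·(15, 5, 2).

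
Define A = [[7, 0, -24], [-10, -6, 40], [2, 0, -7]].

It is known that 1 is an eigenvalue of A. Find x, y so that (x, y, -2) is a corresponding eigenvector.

We need (A - 1I)v = 0.
A - 1I = [[6, 0, -24], [-10, -7, 40], [2, 0, -8]].
Row 1: (6)·x + (0)·y + (-24)·-2 = 0
Row 2: (-10)·x + (-7)·y + (40)·-2 = 0
Row 3: (2)·x + (0)·y + (-8)·-2 = 0
Solving gives x = -8, y = 0.
Check: A·(-8, 0, -2) = (-8, 0, -2) = 1·(-8, 0, -2).

-8, 0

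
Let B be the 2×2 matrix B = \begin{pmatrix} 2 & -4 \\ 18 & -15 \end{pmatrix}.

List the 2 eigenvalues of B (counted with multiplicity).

-7, -6

det(B - sI) = (2 - s)(-15 - s) - (-4)·(18) = s^2 + 13s + 42.
This factors as (s + 7)·(s + 6) = 0.
Eigenvalues: -7, -6.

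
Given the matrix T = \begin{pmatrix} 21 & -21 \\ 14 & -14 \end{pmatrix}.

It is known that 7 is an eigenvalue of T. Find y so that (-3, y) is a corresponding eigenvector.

We need (T - 7I)v = 0.
T - 7I = [[14, -21], [14, -21]].
Row 1: (14)·-3 + (-21)·y = 0
Row 2: (14)·-3 + (-21)·y = 0
Solving gives y = -2.
Check: T·(-3, -2) = (-21, -14) = 7·(-3, -2).

-2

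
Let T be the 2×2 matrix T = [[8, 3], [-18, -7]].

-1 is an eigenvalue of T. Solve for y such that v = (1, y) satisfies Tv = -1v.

-3

We need (T + 1I)v = 0.
T + 1I = [[9, 3], [-18, -6]].
Row 1: (9)·1 + (3)·y = 0
Row 2: (-18)·1 + (-6)·y = 0
Solving gives y = -3.
Check: T·(1, -3) = (-1, 3) = -1·(1, -3).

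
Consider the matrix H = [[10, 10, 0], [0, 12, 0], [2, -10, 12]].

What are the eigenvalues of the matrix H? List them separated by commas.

The characteristic polynomial is p(r) = det(rI - H).
Cofactor expansion gives p(r) = r^3 - 34r^2 + 384r - 1440.
Try r = 10: p(10) = 0, so 10 is a root.
Factor out (r - 10): p(r) = (r - 10)·(r^2 - 24r + 144).
The quadratic factor is (r - 12)^2.
Eigenvalues: 10, 12, 12.

10, 12, 12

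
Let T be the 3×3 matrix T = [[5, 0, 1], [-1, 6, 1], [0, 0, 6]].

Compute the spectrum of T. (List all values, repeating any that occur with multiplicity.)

Compute the characteristic polynomial p(μ) = det(μI - T).
Cofactor expansion gives p(μ) = μ^3 - 17μ^2 + 96μ - 180.
Since p(6) = 0, μ = 6 is a root.
Dividing by (μ - 6) leaves μ^2 - 11μ + 30.
The quadratic factors as (μ - 5)·(μ - 6).
Eigenvalues: 5, 6, 6.

5, 6, 6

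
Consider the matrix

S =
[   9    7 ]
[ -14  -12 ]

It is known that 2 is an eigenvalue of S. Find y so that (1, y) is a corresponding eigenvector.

-1

We need (S - 2I)v = 0.
S - 2I = [[7, 7], [-14, -14]].
Row 1: (7)·1 + (7)·y = 0
Row 2: (-14)·1 + (-14)·y = 0
Solving gives y = -1.
Check: S·(1, -1) = (2, -2) = 2·(1, -1).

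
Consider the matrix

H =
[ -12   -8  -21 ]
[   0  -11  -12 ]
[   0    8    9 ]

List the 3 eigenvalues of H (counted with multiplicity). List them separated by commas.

Compute the characteristic polynomial p(lambda) = det(lambda·I - H).
Expanding along the first row, p(lambda) = lambda^3 + 14·lambda^2 + 21·lambda - 36.
Try lambda = -12: p(-12) = 0, so -12 is a root.
Dividing by (lambda + 12) leaves lambda^2 + 2·lambda - 3.
The quadratic factors as (lambda + 3)·(lambda - 1).
Eigenvalues: -12, -3, 1.

-12, -3, 1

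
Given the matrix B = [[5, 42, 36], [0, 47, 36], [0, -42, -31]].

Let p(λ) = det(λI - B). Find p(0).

-275

p(0) = det(0·I − B) = det(−B) = (−1)^3·det(B).
det(B) = 275, so p(0) = -275.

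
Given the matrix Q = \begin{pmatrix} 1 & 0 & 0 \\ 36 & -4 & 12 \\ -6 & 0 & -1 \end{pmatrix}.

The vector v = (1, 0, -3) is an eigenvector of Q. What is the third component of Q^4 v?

-3

First find the eigenvalue: Qv = (1, 0, -3) = 1·(1, 0, -3), so λ = 1.
Then Q^4 v = λ^4·v = 1^4·(1, 0, -3) = 1·(1, 0, -3) = (1, 0, -3).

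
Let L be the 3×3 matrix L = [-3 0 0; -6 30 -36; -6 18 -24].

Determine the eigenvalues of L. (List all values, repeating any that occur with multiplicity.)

The characteristic polynomial is p(r) = det(rI - L).
Cofactor expansion gives p(r) = r^3 - 3r^2 - 90r - 216.
Try r = -6: p(-6) = 0, so -6 is a root.
Factor out (r + 6): p(r) = (r + 6)·(r^2 - 9r - 36).
The quadratic factors as (r + 3)·(r - 12).
Eigenvalues: -6, -3, 12.

-6, -3, 12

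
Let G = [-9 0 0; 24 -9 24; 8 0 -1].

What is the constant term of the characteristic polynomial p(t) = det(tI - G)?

81

p(0) = det(0·I − G) = det(−G) = (−1)^3·det(G).
det(G) = -81, so p(0) = 81.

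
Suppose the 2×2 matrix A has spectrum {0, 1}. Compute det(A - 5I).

20

If A has eigenvalues 0, 1, then A - 5I has eigenvalues -5, -4.
det(A - 5I) = (-5) · (-4) = 20.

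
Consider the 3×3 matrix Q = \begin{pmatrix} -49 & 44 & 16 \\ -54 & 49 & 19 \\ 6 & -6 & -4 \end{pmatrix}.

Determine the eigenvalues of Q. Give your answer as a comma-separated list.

The characteristic polynomial is p(lambda) = det(lambda·I - Q).
Expanding along the first row, p(lambda) = lambda^3 + 4·lambda^2 - 7·lambda - 10.
Rational-root test: lambda = -1 gives p(-1) = 0.
Factor out (lambda + 1): p(lambda) = (lambda + 1)·(lambda^2 + 3·lambda - 10).
The quadratic factors as (lambda + 5)·(lambda - 2).
Eigenvalues: -5, -1, 2.

-5, -1, 2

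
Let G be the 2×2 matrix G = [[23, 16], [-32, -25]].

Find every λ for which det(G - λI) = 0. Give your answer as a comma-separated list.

-9, 7

det(G - lambda·I) = (23 - lambda)(-25 - lambda) - (16)·(-32) = lambda^2 + 2·lambda - 63.
This factors as (lambda + 9)·(lambda - 7) = 0.
Eigenvalues: -9, 7.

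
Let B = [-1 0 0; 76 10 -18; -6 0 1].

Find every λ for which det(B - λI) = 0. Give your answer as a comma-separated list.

-1, 1, 10

The characteristic polynomial is p(λ) = det(λI - B).
Expanding along the first row, p(λ) = λ^3 - 10λ^2 - λ + 10.
Try λ = -1: p(-1) = 0, so -1 is a root.
Dividing by (λ + 1) leaves λ^2 - 11λ + 10.
The quadratic factors as (λ - 1)·(λ - 10).
Eigenvalues: -1, 1, 10.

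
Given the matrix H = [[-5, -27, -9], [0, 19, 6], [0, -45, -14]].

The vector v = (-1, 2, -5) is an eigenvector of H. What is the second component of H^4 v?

512

First find the eigenvalue: Hv = (-4, 8, -20) = 4·(-1, 2, -5), so λ = 4.
Then H^4 v = λ^4·v = 4^4·(-1, 2, -5) = 256·(-1, 2, -5) = (-256, 512, -1280).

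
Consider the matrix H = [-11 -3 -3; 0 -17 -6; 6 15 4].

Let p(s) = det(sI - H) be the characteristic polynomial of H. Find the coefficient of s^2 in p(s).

24

The coefficient of s^2 of det(sI - H) is −trace(H).
trace(H) = (-11) + (-17) + (4) = -24, so the coefficient is 24.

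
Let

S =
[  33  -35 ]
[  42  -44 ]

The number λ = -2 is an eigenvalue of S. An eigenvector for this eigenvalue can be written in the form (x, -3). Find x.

We need (S + 2I)v = 0.
S + 2I = [[35, -35], [42, -42]].
Row 1: (35)·x + (-35)·-3 = 0
Row 2: (42)·x + (-42)·-3 = 0
Solving gives x = -3.
Check: S·(-3, -3) = (6, 6) = -2·(-3, -3).

-3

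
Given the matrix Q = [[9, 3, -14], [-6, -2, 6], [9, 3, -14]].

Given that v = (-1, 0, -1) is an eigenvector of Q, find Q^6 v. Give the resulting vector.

(-15625, 0, -15625)

First find the eigenvalue: Qv = (5, 0, 5) = -5·(-1, 0, -1), so λ = -5.
Then Q^6 v = λ^6·v = (-5)^6·(-1, 0, -1) = 15625·(-1, 0, -1) = (-15625, 0, -15625).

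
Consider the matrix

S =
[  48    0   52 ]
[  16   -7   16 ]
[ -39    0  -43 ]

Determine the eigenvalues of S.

Compute the characteristic polynomial p(s) = det(sI - S).
Expanding the 3×3 determinant: p(s) = s^3 + 2s^2 - 71s - 252.
Rational-root test: s = 9 gives p(9) = 0.
Dividing by (s - 9) leaves s^2 + 11s + 28.
The quadratic factors as (s + 7)·(s + 4).
Eigenvalues: -7, -4, 9.

-7, -4, 9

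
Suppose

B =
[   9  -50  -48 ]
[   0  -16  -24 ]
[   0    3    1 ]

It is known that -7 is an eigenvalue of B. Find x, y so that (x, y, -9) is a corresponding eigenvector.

We need (B + 7I)v = 0.
B + 7I = [[16, -50, -48], [0, -9, -24], [0, 3, 8]].
Row 1: (16)·x + (-50)·y + (-48)·-9 = 0
Row 2: (0)·x + (-9)·y + (-24)·-9 = 0
Row 3: (0)·x + (3)·y + (8)·-9 = 0
Solving gives x = 48, y = 24.
Check: B·(48, 24, -9) = (-336, -168, 63) = -7·(48, 24, -9).

48, 24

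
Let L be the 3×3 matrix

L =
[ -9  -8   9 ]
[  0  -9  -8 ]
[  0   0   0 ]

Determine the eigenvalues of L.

L is upper triangular, so its eigenvalues are the diagonal entries.
Diagonal: -9, -9, 0.

-9, -9, 0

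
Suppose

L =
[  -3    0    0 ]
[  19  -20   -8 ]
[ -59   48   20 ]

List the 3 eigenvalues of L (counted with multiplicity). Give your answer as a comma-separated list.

-4, -3, 4

Compute the characteristic polynomial p(s) = det(sI - L).
Cofactor expansion gives p(s) = s^3 + 3s^2 - 16s - 48.
Try s = -4: p(-4) = 0, so -4 is a root.
Factor out (s + 4): p(s) = (s + 4)·(s^2 - s - 12).
The quadratic factors as (s + 3)·(s - 4).
Eigenvalues: -4, -3, 4.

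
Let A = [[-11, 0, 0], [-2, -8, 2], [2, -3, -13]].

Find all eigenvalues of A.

-11, -11, -10

Set up det(lambda·I - A) = 0.
Expanding along the first row, p(lambda) = lambda^3 + 32·lambda^2 + 341·lambda + 1210.
Since p(-10) = 0, lambda = -10 is a root.
Dividing by (lambda + 10) leaves lambda^2 + 22·lambda + 121.
The quadratic factor is (lambda + 11)^2.
Eigenvalues: -11, -11, -10.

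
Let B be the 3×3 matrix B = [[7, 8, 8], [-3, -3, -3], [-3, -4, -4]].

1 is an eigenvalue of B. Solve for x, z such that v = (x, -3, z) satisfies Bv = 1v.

We need (B - 1I)v = 0.
B - 1I = [[6, 8, 8], [-3, -4, -3], [-3, -4, -5]].
Row 1: (6)·x + (8)·-3 + (8)·z = 0
Row 2: (-3)·x + (-4)·-3 + (-3)·z = 0
Row 3: (-3)·x + (-4)·-3 + (-5)·z = 0
Solving gives x = 4, z = 0.
Check: B·(4, -3, 0) = (4, -3, 0) = 1·(4, -3, 0).

4, 0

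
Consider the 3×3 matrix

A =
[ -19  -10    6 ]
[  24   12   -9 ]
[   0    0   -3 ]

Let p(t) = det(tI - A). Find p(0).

p(0) = det(0·I − A) = det(−A) = (−1)^3·det(A).
det(A) = -36, so p(0) = 36.

36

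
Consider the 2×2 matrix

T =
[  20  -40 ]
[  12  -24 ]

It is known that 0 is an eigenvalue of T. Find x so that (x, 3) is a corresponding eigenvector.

We need (T)v = 0.
T = [[20, -40], [12, -24]].
Row 1: (20)·x + (-40)·3 = 0
Row 2: (12)·x + (-24)·3 = 0
Solving gives x = 6.
Check: T·(6, 3) = (0, 0) = 0·(6, 3).

6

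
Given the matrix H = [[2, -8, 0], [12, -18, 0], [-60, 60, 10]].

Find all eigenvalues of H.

Set up det(sI - H) = 0.
Cofactor expansion gives p(s) = s^3 + 6s^2 - 100s - 600.
Try s = -6: p(-6) = 0, so -6 is a root.
Dividing by (s + 6) leaves s^2 - 100.
The quadratic factors as (s + 10)·(s - 10).
Eigenvalues: -10, -6, 10.

-10, -6, 10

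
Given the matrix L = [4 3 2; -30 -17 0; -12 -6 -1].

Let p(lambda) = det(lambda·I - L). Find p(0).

p(0) = det(0·I − L) = det(−L) = (−1)^3·det(L).
det(L) = -70, so p(0) = 70.

70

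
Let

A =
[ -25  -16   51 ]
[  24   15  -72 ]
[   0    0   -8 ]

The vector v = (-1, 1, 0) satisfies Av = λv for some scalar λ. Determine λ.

Compute Av: A·(-1, 1, 0) = (9, -9, 0).
Since Av = λv, compare component 1: 9 = λ·-1, so λ = -9.

-9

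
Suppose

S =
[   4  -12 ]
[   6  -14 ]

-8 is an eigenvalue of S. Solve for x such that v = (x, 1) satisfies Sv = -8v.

We need (S + 8I)v = 0.
S + 8I = [[12, -12], [6, -6]].
Row 1: (12)·x + (-12)·1 = 0
Row 2: (6)·x + (-6)·1 = 0
Solving gives x = 1.
Check: S·(1, 1) = (-8, -8) = -8·(1, 1).

1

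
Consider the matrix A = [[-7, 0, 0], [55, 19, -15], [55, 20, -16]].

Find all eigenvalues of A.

Compute the characteristic polynomial p(lambda) = det(lambda·I - A).
Expanding along the first row, p(lambda) = lambda^3 + 4·lambda^2 - 25·lambda - 28.
Rational-root test: lambda = -7 gives p(-7) = 0.
Factor out (lambda + 7): p(lambda) = (lambda + 7)·(lambda^2 - 3·lambda - 4).
The quadratic factors as (lambda + 1)·(lambda - 4).
Eigenvalues: -7, -1, 4.

-7, -1, 4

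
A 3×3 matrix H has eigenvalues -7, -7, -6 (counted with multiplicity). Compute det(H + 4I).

If H has eigenvalues -7, -7, -6, then H + 4I has eigenvalues -3, -3, -2.
det(H + 4I) = (-3) · (-3) · (-2) = -18.

-18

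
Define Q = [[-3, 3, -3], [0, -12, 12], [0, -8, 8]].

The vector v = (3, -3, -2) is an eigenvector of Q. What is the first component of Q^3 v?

-192

First find the eigenvalue: Qv = (-12, 12, 8) = -4·(3, -3, -2), so λ = -4.
Then Q^3 v = λ^3·v = (-4)^3·(3, -3, -2) = -64·(3, -3, -2) = (-192, 192, 128).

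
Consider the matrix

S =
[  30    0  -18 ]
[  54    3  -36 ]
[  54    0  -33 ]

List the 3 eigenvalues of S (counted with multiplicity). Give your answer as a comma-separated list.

-6, 3, 3

Compute the characteristic polynomial p(λ) = det(λI - S).
Expanding the 3×3 determinant: p(λ) = λ^3 - 27λ + 54.
Try λ = 3: p(3) = 0, so 3 is a root.
Dividing by (λ - 3) leaves λ^2 + 3λ - 18.
The quadratic factors as (λ + 6)·(λ - 3).
Eigenvalues: -6, 3, 3.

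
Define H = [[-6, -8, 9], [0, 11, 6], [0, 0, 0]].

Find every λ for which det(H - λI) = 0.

-6, 0, 11

H is upper triangular, so its eigenvalues are the diagonal entries.
Diagonal: -6, 11, 0.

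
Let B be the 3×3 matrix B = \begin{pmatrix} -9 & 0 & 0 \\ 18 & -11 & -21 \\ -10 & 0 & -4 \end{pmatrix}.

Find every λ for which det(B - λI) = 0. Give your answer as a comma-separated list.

-11, -9, -4

Set up det(λI - B) = 0.
Expanding along the first row, p(λ) = λ^3 + 24λ^2 + 179λ + 396.
Since p(-4) = 0, λ = -4 is a root.
Factor out (λ + 4): p(λ) = (λ + 4)·(λ^2 + 20λ + 99).
The quadratic factors as (λ + 11)·(λ + 9).
Eigenvalues: -11, -9, -4.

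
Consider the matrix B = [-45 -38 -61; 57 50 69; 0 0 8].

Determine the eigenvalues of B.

-7, 8, 12

The characteristic polynomial is p(r) = det(rI - B).
Expanding the 3×3 determinant: p(r) = r^3 - 13r^2 - 44r + 672.
Since p(-7) = 0, r = -7 is a root.
Dividing by (r + 7) leaves r^2 - 20r + 96.
The quadratic factors as (r - 8)·(r - 12).
Eigenvalues: -7, 8, 12.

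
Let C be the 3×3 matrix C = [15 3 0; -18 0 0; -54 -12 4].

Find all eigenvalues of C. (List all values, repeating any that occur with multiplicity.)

The characteristic polynomial is p(r) = det(rI - C).
Expanding along the first row, p(r) = r^3 - 19r^2 + 114r - 216.
Rational-root test: r = 4 gives p(4) = 0.
Dividing by (r - 4) leaves r^2 - 15r + 54.
The quadratic factors as (r - 6)·(r - 9).
Eigenvalues: 4, 6, 9.

4, 6, 9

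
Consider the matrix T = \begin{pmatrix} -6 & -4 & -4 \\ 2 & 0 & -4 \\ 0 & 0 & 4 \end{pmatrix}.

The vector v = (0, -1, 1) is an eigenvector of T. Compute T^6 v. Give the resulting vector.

(0, -4096, 4096)

First find the eigenvalue: Tv = (0, -4, 4) = 4·(0, -1, 1), so λ = 4.
Then T^6 v = λ^6·v = 4^6·(0, -1, 1) = 4096·(0, -1, 1) = (0, -4096, 4096).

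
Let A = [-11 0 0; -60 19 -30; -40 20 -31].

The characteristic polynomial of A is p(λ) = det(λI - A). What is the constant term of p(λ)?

121

p(λ) = λ^3 + 23λ^2 + 143λ + 121.
The constant term is 121.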